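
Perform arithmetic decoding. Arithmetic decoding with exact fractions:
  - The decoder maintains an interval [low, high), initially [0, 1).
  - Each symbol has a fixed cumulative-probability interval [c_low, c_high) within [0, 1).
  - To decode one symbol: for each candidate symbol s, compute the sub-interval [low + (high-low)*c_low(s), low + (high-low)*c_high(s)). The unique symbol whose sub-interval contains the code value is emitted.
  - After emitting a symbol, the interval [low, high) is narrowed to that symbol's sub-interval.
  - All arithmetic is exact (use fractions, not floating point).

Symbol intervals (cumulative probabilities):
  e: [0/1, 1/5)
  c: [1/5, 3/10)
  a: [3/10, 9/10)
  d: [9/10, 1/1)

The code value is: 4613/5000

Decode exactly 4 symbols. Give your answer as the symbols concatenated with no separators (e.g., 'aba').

Step 1: interval [0/1, 1/1), width = 1/1 - 0/1 = 1/1
  'e': [0/1 + 1/1*0/1, 0/1 + 1/1*1/5) = [0/1, 1/5)
  'c': [0/1 + 1/1*1/5, 0/1 + 1/1*3/10) = [1/5, 3/10)
  'a': [0/1 + 1/1*3/10, 0/1 + 1/1*9/10) = [3/10, 9/10)
  'd': [0/1 + 1/1*9/10, 0/1 + 1/1*1/1) = [9/10, 1/1) <- contains code 4613/5000
  emit 'd', narrow to [9/10, 1/1)
Step 2: interval [9/10, 1/1), width = 1/1 - 9/10 = 1/10
  'e': [9/10 + 1/10*0/1, 9/10 + 1/10*1/5) = [9/10, 23/25)
  'c': [9/10 + 1/10*1/5, 9/10 + 1/10*3/10) = [23/25, 93/100) <- contains code 4613/5000
  'a': [9/10 + 1/10*3/10, 9/10 + 1/10*9/10) = [93/100, 99/100)
  'd': [9/10 + 1/10*9/10, 9/10 + 1/10*1/1) = [99/100, 1/1)
  emit 'c', narrow to [23/25, 93/100)
Step 3: interval [23/25, 93/100), width = 93/100 - 23/25 = 1/100
  'e': [23/25 + 1/100*0/1, 23/25 + 1/100*1/5) = [23/25, 461/500)
  'c': [23/25 + 1/100*1/5, 23/25 + 1/100*3/10) = [461/500, 923/1000) <- contains code 4613/5000
  'a': [23/25 + 1/100*3/10, 23/25 + 1/100*9/10) = [923/1000, 929/1000)
  'd': [23/25 + 1/100*9/10, 23/25 + 1/100*1/1) = [929/1000, 93/100)
  emit 'c', narrow to [461/500, 923/1000)
Step 4: interval [461/500, 923/1000), width = 923/1000 - 461/500 = 1/1000
  'e': [461/500 + 1/1000*0/1, 461/500 + 1/1000*1/5) = [461/500, 4611/5000)
  'c': [461/500 + 1/1000*1/5, 461/500 + 1/1000*3/10) = [4611/5000, 9223/10000)
  'a': [461/500 + 1/1000*3/10, 461/500 + 1/1000*9/10) = [9223/10000, 9229/10000) <- contains code 4613/5000
  'd': [461/500 + 1/1000*9/10, 461/500 + 1/1000*1/1) = [9229/10000, 923/1000)
  emit 'a', narrow to [9223/10000, 9229/10000)

Answer: dcca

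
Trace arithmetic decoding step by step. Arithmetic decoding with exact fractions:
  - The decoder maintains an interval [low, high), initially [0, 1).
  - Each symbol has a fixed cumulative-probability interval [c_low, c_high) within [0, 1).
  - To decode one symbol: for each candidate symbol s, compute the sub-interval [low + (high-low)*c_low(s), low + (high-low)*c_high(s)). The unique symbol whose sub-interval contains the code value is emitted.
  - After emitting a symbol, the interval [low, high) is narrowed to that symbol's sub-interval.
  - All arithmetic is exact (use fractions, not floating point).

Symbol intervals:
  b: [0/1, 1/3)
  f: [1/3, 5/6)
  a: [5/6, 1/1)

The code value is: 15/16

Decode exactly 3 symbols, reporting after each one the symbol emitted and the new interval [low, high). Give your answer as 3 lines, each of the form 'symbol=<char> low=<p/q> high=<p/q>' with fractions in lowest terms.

Answer: symbol=a low=5/6 high=1/1
symbol=f low=8/9 high=35/36
symbol=f low=11/12 high=23/24

Derivation:
Step 1: interval [0/1, 1/1), width = 1/1 - 0/1 = 1/1
  'b': [0/1 + 1/1*0/1, 0/1 + 1/1*1/3) = [0/1, 1/3)
  'f': [0/1 + 1/1*1/3, 0/1 + 1/1*5/6) = [1/3, 5/6)
  'a': [0/1 + 1/1*5/6, 0/1 + 1/1*1/1) = [5/6, 1/1) <- contains code 15/16
  emit 'a', narrow to [5/6, 1/1)
Step 2: interval [5/6, 1/1), width = 1/1 - 5/6 = 1/6
  'b': [5/6 + 1/6*0/1, 5/6 + 1/6*1/3) = [5/6, 8/9)
  'f': [5/6 + 1/6*1/3, 5/6 + 1/6*5/6) = [8/9, 35/36) <- contains code 15/16
  'a': [5/6 + 1/6*5/6, 5/6 + 1/6*1/1) = [35/36, 1/1)
  emit 'f', narrow to [8/9, 35/36)
Step 3: interval [8/9, 35/36), width = 35/36 - 8/9 = 1/12
  'b': [8/9 + 1/12*0/1, 8/9 + 1/12*1/3) = [8/9, 11/12)
  'f': [8/9 + 1/12*1/3, 8/9 + 1/12*5/6) = [11/12, 23/24) <- contains code 15/16
  'a': [8/9 + 1/12*5/6, 8/9 + 1/12*1/1) = [23/24, 35/36)
  emit 'f', narrow to [11/12, 23/24)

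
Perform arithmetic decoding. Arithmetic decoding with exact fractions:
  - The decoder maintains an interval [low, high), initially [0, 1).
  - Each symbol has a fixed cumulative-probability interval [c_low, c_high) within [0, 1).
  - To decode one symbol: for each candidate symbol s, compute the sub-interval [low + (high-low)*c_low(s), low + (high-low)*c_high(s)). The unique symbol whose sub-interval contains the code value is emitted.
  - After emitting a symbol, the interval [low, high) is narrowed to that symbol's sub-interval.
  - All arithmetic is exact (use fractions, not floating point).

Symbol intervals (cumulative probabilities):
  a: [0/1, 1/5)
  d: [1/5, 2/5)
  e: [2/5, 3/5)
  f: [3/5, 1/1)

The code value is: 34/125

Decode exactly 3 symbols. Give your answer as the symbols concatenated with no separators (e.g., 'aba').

Step 1: interval [0/1, 1/1), width = 1/1 - 0/1 = 1/1
  'a': [0/1 + 1/1*0/1, 0/1 + 1/1*1/5) = [0/1, 1/5)
  'd': [0/1 + 1/1*1/5, 0/1 + 1/1*2/5) = [1/5, 2/5) <- contains code 34/125
  'e': [0/1 + 1/1*2/5, 0/1 + 1/1*3/5) = [2/5, 3/5)
  'f': [0/1 + 1/1*3/5, 0/1 + 1/1*1/1) = [3/5, 1/1)
  emit 'd', narrow to [1/5, 2/5)
Step 2: interval [1/5, 2/5), width = 2/5 - 1/5 = 1/5
  'a': [1/5 + 1/5*0/1, 1/5 + 1/5*1/5) = [1/5, 6/25)
  'd': [1/5 + 1/5*1/5, 1/5 + 1/5*2/5) = [6/25, 7/25) <- contains code 34/125
  'e': [1/5 + 1/5*2/5, 1/5 + 1/5*3/5) = [7/25, 8/25)
  'f': [1/5 + 1/5*3/5, 1/5 + 1/5*1/1) = [8/25, 2/5)
  emit 'd', narrow to [6/25, 7/25)
Step 3: interval [6/25, 7/25), width = 7/25 - 6/25 = 1/25
  'a': [6/25 + 1/25*0/1, 6/25 + 1/25*1/5) = [6/25, 31/125)
  'd': [6/25 + 1/25*1/5, 6/25 + 1/25*2/5) = [31/125, 32/125)
  'e': [6/25 + 1/25*2/5, 6/25 + 1/25*3/5) = [32/125, 33/125)
  'f': [6/25 + 1/25*3/5, 6/25 + 1/25*1/1) = [33/125, 7/25) <- contains code 34/125
  emit 'f', narrow to [33/125, 7/25)

Answer: ddf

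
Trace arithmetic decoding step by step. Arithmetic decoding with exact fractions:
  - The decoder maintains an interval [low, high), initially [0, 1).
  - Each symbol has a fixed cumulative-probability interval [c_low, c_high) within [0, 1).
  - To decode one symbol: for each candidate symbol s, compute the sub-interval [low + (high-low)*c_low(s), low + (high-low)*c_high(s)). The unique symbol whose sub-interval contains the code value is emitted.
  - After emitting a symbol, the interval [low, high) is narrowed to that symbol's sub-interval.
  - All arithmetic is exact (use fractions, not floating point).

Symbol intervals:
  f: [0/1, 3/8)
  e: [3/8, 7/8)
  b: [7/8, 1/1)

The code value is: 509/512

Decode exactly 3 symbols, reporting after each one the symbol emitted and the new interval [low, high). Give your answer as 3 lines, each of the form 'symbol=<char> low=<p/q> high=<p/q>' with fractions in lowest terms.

Answer: symbol=b low=7/8 high=1/1
symbol=b low=63/64 high=1/1
symbol=e low=507/512 high=511/512

Derivation:
Step 1: interval [0/1, 1/1), width = 1/1 - 0/1 = 1/1
  'f': [0/1 + 1/1*0/1, 0/1 + 1/1*3/8) = [0/1, 3/8)
  'e': [0/1 + 1/1*3/8, 0/1 + 1/1*7/8) = [3/8, 7/8)
  'b': [0/1 + 1/1*7/8, 0/1 + 1/1*1/1) = [7/8, 1/1) <- contains code 509/512
  emit 'b', narrow to [7/8, 1/1)
Step 2: interval [7/8, 1/1), width = 1/1 - 7/8 = 1/8
  'f': [7/8 + 1/8*0/1, 7/8 + 1/8*3/8) = [7/8, 59/64)
  'e': [7/8 + 1/8*3/8, 7/8 + 1/8*7/8) = [59/64, 63/64)
  'b': [7/8 + 1/8*7/8, 7/8 + 1/8*1/1) = [63/64, 1/1) <- contains code 509/512
  emit 'b', narrow to [63/64, 1/1)
Step 3: interval [63/64, 1/1), width = 1/1 - 63/64 = 1/64
  'f': [63/64 + 1/64*0/1, 63/64 + 1/64*3/8) = [63/64, 507/512)
  'e': [63/64 + 1/64*3/8, 63/64 + 1/64*7/8) = [507/512, 511/512) <- contains code 509/512
  'b': [63/64 + 1/64*7/8, 63/64 + 1/64*1/1) = [511/512, 1/1)
  emit 'e', narrow to [507/512, 511/512)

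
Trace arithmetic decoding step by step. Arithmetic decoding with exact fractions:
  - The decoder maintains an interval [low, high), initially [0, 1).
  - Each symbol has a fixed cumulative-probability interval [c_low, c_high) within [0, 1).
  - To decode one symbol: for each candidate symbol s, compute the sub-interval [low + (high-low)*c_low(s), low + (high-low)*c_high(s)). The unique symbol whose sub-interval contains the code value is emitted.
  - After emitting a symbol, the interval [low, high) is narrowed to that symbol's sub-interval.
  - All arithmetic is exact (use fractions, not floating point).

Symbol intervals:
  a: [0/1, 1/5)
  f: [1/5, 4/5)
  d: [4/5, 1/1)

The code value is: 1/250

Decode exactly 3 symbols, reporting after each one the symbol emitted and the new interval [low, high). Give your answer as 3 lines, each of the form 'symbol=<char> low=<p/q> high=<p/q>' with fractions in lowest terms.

Answer: symbol=a low=0/1 high=1/5
symbol=a low=0/1 high=1/25
symbol=a low=0/1 high=1/125

Derivation:
Step 1: interval [0/1, 1/1), width = 1/1 - 0/1 = 1/1
  'a': [0/1 + 1/1*0/1, 0/1 + 1/1*1/5) = [0/1, 1/5) <- contains code 1/250
  'f': [0/1 + 1/1*1/5, 0/1 + 1/1*4/5) = [1/5, 4/5)
  'd': [0/1 + 1/1*4/5, 0/1 + 1/1*1/1) = [4/5, 1/1)
  emit 'a', narrow to [0/1, 1/5)
Step 2: interval [0/1, 1/5), width = 1/5 - 0/1 = 1/5
  'a': [0/1 + 1/5*0/1, 0/1 + 1/5*1/5) = [0/1, 1/25) <- contains code 1/250
  'f': [0/1 + 1/5*1/5, 0/1 + 1/5*4/5) = [1/25, 4/25)
  'd': [0/1 + 1/5*4/5, 0/1 + 1/5*1/1) = [4/25, 1/5)
  emit 'a', narrow to [0/1, 1/25)
Step 3: interval [0/1, 1/25), width = 1/25 - 0/1 = 1/25
  'a': [0/1 + 1/25*0/1, 0/1 + 1/25*1/5) = [0/1, 1/125) <- contains code 1/250
  'f': [0/1 + 1/25*1/5, 0/1 + 1/25*4/5) = [1/125, 4/125)
  'd': [0/1 + 1/25*4/5, 0/1 + 1/25*1/1) = [4/125, 1/25)
  emit 'a', narrow to [0/1, 1/125)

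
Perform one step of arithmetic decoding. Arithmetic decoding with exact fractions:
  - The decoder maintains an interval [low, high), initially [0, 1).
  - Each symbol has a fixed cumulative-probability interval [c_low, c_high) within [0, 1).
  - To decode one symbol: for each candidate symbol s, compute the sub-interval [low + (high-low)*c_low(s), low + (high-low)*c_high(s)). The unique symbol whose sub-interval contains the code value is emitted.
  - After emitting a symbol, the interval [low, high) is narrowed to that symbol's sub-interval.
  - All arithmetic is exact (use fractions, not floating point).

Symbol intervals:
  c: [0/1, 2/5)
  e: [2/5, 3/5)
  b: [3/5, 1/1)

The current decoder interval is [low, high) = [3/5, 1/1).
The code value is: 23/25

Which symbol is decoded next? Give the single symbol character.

Interval width = high − low = 1/1 − 3/5 = 2/5
Scaled code = (code − low) / width = (23/25 − 3/5) / 2/5 = 4/5
  c: [0/1, 2/5) 
  e: [2/5, 3/5) 
  b: [3/5, 1/1) ← scaled code falls here ✓

Answer: b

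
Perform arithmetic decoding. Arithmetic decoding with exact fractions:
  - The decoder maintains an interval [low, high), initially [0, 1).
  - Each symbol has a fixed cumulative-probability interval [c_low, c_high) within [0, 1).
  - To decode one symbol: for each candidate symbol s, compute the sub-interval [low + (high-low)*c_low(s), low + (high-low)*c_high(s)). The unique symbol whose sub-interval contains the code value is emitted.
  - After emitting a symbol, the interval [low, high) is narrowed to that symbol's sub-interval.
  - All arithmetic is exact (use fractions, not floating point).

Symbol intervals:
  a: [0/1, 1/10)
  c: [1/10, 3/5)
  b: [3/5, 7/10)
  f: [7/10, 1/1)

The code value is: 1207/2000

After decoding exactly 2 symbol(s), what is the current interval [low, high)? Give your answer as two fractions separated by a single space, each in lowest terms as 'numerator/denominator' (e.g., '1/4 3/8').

Answer: 3/5 61/100

Derivation:
Step 1: interval [0/1, 1/1), width = 1/1 - 0/1 = 1/1
  'a': [0/1 + 1/1*0/1, 0/1 + 1/1*1/10) = [0/1, 1/10)
  'c': [0/1 + 1/1*1/10, 0/1 + 1/1*3/5) = [1/10, 3/5)
  'b': [0/1 + 1/1*3/5, 0/1 + 1/1*7/10) = [3/5, 7/10) <- contains code 1207/2000
  'f': [0/1 + 1/1*7/10, 0/1 + 1/1*1/1) = [7/10, 1/1)
  emit 'b', narrow to [3/5, 7/10)
Step 2: interval [3/5, 7/10), width = 7/10 - 3/5 = 1/10
  'a': [3/5 + 1/10*0/1, 3/5 + 1/10*1/10) = [3/5, 61/100) <- contains code 1207/2000
  'c': [3/5 + 1/10*1/10, 3/5 + 1/10*3/5) = [61/100, 33/50)
  'b': [3/5 + 1/10*3/5, 3/5 + 1/10*7/10) = [33/50, 67/100)
  'f': [3/5 + 1/10*7/10, 3/5 + 1/10*1/1) = [67/100, 7/10)
  emit 'a', narrow to [3/5, 61/100)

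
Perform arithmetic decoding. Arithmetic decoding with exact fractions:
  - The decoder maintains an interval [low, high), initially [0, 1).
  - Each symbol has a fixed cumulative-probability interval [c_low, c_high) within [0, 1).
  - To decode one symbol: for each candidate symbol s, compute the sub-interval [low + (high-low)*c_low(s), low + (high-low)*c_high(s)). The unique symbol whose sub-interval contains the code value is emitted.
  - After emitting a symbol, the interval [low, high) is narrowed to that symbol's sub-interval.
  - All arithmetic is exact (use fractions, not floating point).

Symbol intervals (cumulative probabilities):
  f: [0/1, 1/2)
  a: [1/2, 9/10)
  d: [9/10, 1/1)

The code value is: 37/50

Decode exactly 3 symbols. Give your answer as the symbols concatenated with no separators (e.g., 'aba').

Answer: aaf

Derivation:
Step 1: interval [0/1, 1/1), width = 1/1 - 0/1 = 1/1
  'f': [0/1 + 1/1*0/1, 0/1 + 1/1*1/2) = [0/1, 1/2)
  'a': [0/1 + 1/1*1/2, 0/1 + 1/1*9/10) = [1/2, 9/10) <- contains code 37/50
  'd': [0/1 + 1/1*9/10, 0/1 + 1/1*1/1) = [9/10, 1/1)
  emit 'a', narrow to [1/2, 9/10)
Step 2: interval [1/2, 9/10), width = 9/10 - 1/2 = 2/5
  'f': [1/2 + 2/5*0/1, 1/2 + 2/5*1/2) = [1/2, 7/10)
  'a': [1/2 + 2/5*1/2, 1/2 + 2/5*9/10) = [7/10, 43/50) <- contains code 37/50
  'd': [1/2 + 2/5*9/10, 1/2 + 2/5*1/1) = [43/50, 9/10)
  emit 'a', narrow to [7/10, 43/50)
Step 3: interval [7/10, 43/50), width = 43/50 - 7/10 = 4/25
  'f': [7/10 + 4/25*0/1, 7/10 + 4/25*1/2) = [7/10, 39/50) <- contains code 37/50
  'a': [7/10 + 4/25*1/2, 7/10 + 4/25*9/10) = [39/50, 211/250)
  'd': [7/10 + 4/25*9/10, 7/10 + 4/25*1/1) = [211/250, 43/50)
  emit 'f', narrow to [7/10, 39/50)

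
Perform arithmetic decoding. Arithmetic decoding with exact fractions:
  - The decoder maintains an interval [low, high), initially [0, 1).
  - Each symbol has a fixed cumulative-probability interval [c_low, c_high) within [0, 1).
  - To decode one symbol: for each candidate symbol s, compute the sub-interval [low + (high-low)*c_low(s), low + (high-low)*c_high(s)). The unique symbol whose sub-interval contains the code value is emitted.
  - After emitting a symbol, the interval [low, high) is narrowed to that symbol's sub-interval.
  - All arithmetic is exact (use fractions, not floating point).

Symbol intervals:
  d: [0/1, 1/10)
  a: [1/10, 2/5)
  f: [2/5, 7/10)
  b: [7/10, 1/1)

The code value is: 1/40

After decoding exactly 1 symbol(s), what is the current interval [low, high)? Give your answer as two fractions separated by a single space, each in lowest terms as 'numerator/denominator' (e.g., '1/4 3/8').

Step 1: interval [0/1, 1/1), width = 1/1 - 0/1 = 1/1
  'd': [0/1 + 1/1*0/1, 0/1 + 1/1*1/10) = [0/1, 1/10) <- contains code 1/40
  'a': [0/1 + 1/1*1/10, 0/1 + 1/1*2/5) = [1/10, 2/5)
  'f': [0/1 + 1/1*2/5, 0/1 + 1/1*7/10) = [2/5, 7/10)
  'b': [0/1 + 1/1*7/10, 0/1 + 1/1*1/1) = [7/10, 1/1)
  emit 'd', narrow to [0/1, 1/10)

Answer: 0/1 1/10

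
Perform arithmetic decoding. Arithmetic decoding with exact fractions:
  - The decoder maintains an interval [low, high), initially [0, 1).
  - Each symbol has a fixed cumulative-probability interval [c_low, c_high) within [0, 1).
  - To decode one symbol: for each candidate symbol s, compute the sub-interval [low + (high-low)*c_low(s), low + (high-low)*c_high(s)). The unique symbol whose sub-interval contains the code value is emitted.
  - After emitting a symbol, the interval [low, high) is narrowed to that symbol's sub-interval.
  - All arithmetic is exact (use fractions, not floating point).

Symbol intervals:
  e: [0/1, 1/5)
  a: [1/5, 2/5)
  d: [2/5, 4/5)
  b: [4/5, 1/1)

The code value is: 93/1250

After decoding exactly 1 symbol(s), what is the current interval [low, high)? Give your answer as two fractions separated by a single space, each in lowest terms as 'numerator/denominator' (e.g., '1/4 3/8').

Answer: 0/1 1/5

Derivation:
Step 1: interval [0/1, 1/1), width = 1/1 - 0/1 = 1/1
  'e': [0/1 + 1/1*0/1, 0/1 + 1/1*1/5) = [0/1, 1/5) <- contains code 93/1250
  'a': [0/1 + 1/1*1/5, 0/1 + 1/1*2/5) = [1/5, 2/5)
  'd': [0/1 + 1/1*2/5, 0/1 + 1/1*4/5) = [2/5, 4/5)
  'b': [0/1 + 1/1*4/5, 0/1 + 1/1*1/1) = [4/5, 1/1)
  emit 'e', narrow to [0/1, 1/5)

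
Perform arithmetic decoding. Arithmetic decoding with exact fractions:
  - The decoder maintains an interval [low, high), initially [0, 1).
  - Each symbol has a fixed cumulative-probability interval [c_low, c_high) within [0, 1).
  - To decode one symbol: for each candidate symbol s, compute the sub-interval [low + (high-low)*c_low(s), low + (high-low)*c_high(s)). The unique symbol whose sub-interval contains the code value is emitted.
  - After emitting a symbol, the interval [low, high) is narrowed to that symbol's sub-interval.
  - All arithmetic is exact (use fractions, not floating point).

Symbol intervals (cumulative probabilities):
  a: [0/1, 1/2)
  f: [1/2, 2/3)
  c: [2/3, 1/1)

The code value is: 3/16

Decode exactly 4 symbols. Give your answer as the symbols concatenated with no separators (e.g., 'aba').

Answer: aaca

Derivation:
Step 1: interval [0/1, 1/1), width = 1/1 - 0/1 = 1/1
  'a': [0/1 + 1/1*0/1, 0/1 + 1/1*1/2) = [0/1, 1/2) <- contains code 3/16
  'f': [0/1 + 1/1*1/2, 0/1 + 1/1*2/3) = [1/2, 2/3)
  'c': [0/1 + 1/1*2/3, 0/1 + 1/1*1/1) = [2/3, 1/1)
  emit 'a', narrow to [0/1, 1/2)
Step 2: interval [0/1, 1/2), width = 1/2 - 0/1 = 1/2
  'a': [0/1 + 1/2*0/1, 0/1 + 1/2*1/2) = [0/1, 1/4) <- contains code 3/16
  'f': [0/1 + 1/2*1/2, 0/1 + 1/2*2/3) = [1/4, 1/3)
  'c': [0/1 + 1/2*2/3, 0/1 + 1/2*1/1) = [1/3, 1/2)
  emit 'a', narrow to [0/1, 1/4)
Step 3: interval [0/1, 1/4), width = 1/4 - 0/1 = 1/4
  'a': [0/1 + 1/4*0/1, 0/1 + 1/4*1/2) = [0/1, 1/8)
  'f': [0/1 + 1/4*1/2, 0/1 + 1/4*2/3) = [1/8, 1/6)
  'c': [0/1 + 1/4*2/3, 0/1 + 1/4*1/1) = [1/6, 1/4) <- contains code 3/16
  emit 'c', narrow to [1/6, 1/4)
Step 4: interval [1/6, 1/4), width = 1/4 - 1/6 = 1/12
  'a': [1/6 + 1/12*0/1, 1/6 + 1/12*1/2) = [1/6, 5/24) <- contains code 3/16
  'f': [1/6 + 1/12*1/2, 1/6 + 1/12*2/3) = [5/24, 2/9)
  'c': [1/6 + 1/12*2/3, 1/6 + 1/12*1/1) = [2/9, 1/4)
  emit 'a', narrow to [1/6, 5/24)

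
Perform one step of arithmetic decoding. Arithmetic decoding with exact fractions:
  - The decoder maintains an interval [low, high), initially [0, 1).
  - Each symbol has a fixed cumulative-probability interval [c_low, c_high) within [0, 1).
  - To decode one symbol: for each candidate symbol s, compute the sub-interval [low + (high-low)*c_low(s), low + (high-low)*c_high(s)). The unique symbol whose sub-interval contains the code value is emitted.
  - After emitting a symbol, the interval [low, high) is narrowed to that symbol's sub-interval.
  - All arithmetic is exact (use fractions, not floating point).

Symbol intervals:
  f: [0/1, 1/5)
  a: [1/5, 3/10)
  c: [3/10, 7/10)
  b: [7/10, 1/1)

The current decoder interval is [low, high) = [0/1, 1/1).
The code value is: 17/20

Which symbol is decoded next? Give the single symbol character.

Interval width = high − low = 1/1 − 0/1 = 1/1
Scaled code = (code − low) / width = (17/20 − 0/1) / 1/1 = 17/20
  f: [0/1, 1/5) 
  a: [1/5, 3/10) 
  c: [3/10, 7/10) 
  b: [7/10, 1/1) ← scaled code falls here ✓

Answer: b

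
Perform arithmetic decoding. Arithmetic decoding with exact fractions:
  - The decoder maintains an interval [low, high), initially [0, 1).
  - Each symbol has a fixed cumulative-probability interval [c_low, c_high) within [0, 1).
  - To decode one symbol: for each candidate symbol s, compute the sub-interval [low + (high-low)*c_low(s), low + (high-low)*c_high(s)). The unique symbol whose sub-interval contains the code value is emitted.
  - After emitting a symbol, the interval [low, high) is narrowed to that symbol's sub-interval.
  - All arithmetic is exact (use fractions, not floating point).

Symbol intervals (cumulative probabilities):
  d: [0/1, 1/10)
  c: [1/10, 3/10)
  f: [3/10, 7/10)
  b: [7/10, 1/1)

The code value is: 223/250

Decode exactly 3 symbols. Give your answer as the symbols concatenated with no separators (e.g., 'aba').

Step 1: interval [0/1, 1/1), width = 1/1 - 0/1 = 1/1
  'd': [0/1 + 1/1*0/1, 0/1 + 1/1*1/10) = [0/1, 1/10)
  'c': [0/1 + 1/1*1/10, 0/1 + 1/1*3/10) = [1/10, 3/10)
  'f': [0/1 + 1/1*3/10, 0/1 + 1/1*7/10) = [3/10, 7/10)
  'b': [0/1 + 1/1*7/10, 0/1 + 1/1*1/1) = [7/10, 1/1) <- contains code 223/250
  emit 'b', narrow to [7/10, 1/1)
Step 2: interval [7/10, 1/1), width = 1/1 - 7/10 = 3/10
  'd': [7/10 + 3/10*0/1, 7/10 + 3/10*1/10) = [7/10, 73/100)
  'c': [7/10 + 3/10*1/10, 7/10 + 3/10*3/10) = [73/100, 79/100)
  'f': [7/10 + 3/10*3/10, 7/10 + 3/10*7/10) = [79/100, 91/100) <- contains code 223/250
  'b': [7/10 + 3/10*7/10, 7/10 + 3/10*1/1) = [91/100, 1/1)
  emit 'f', narrow to [79/100, 91/100)
Step 3: interval [79/100, 91/100), width = 91/100 - 79/100 = 3/25
  'd': [79/100 + 3/25*0/1, 79/100 + 3/25*1/10) = [79/100, 401/500)
  'c': [79/100 + 3/25*1/10, 79/100 + 3/25*3/10) = [401/500, 413/500)
  'f': [79/100 + 3/25*3/10, 79/100 + 3/25*7/10) = [413/500, 437/500)
  'b': [79/100 + 3/25*7/10, 79/100 + 3/25*1/1) = [437/500, 91/100) <- contains code 223/250
  emit 'b', narrow to [437/500, 91/100)

Answer: bfb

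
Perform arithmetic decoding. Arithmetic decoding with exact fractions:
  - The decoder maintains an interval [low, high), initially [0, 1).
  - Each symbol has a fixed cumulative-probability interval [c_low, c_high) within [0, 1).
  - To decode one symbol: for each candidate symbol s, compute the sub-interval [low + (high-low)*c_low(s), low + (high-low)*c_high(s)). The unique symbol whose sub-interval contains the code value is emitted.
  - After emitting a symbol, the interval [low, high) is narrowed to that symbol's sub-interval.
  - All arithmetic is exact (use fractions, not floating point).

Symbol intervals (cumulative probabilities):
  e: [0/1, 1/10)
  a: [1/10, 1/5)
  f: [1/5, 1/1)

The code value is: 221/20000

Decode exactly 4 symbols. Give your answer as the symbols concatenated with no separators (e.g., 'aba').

Answer: eaae

Derivation:
Step 1: interval [0/1, 1/1), width = 1/1 - 0/1 = 1/1
  'e': [0/1 + 1/1*0/1, 0/1 + 1/1*1/10) = [0/1, 1/10) <- contains code 221/20000
  'a': [0/1 + 1/1*1/10, 0/1 + 1/1*1/5) = [1/10, 1/5)
  'f': [0/1 + 1/1*1/5, 0/1 + 1/1*1/1) = [1/5, 1/1)
  emit 'e', narrow to [0/1, 1/10)
Step 2: interval [0/1, 1/10), width = 1/10 - 0/1 = 1/10
  'e': [0/1 + 1/10*0/1, 0/1 + 1/10*1/10) = [0/1, 1/100)
  'a': [0/1 + 1/10*1/10, 0/1 + 1/10*1/5) = [1/100, 1/50) <- contains code 221/20000
  'f': [0/1 + 1/10*1/5, 0/1 + 1/10*1/1) = [1/50, 1/10)
  emit 'a', narrow to [1/100, 1/50)
Step 3: interval [1/100, 1/50), width = 1/50 - 1/100 = 1/100
  'e': [1/100 + 1/100*0/1, 1/100 + 1/100*1/10) = [1/100, 11/1000)
  'a': [1/100 + 1/100*1/10, 1/100 + 1/100*1/5) = [11/1000, 3/250) <- contains code 221/20000
  'f': [1/100 + 1/100*1/5, 1/100 + 1/100*1/1) = [3/250, 1/50)
  emit 'a', narrow to [11/1000, 3/250)
Step 4: interval [11/1000, 3/250), width = 3/250 - 11/1000 = 1/1000
  'e': [11/1000 + 1/1000*0/1, 11/1000 + 1/1000*1/10) = [11/1000, 111/10000) <- contains code 221/20000
  'a': [11/1000 + 1/1000*1/10, 11/1000 + 1/1000*1/5) = [111/10000, 7/625)
  'f': [11/1000 + 1/1000*1/5, 11/1000 + 1/1000*1/1) = [7/625, 3/250)
  emit 'e', narrow to [11/1000, 111/10000)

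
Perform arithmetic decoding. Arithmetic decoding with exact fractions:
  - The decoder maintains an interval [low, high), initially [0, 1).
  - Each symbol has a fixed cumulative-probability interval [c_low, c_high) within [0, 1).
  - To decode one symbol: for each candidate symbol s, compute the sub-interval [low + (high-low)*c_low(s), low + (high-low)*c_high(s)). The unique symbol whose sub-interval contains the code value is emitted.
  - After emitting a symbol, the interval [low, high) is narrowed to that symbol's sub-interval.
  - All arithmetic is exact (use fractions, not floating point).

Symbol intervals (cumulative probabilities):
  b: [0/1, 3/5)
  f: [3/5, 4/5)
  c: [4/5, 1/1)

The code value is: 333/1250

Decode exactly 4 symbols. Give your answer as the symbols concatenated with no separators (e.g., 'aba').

Answer: bbff

Derivation:
Step 1: interval [0/1, 1/1), width = 1/1 - 0/1 = 1/1
  'b': [0/1 + 1/1*0/1, 0/1 + 1/1*3/5) = [0/1, 3/5) <- contains code 333/1250
  'f': [0/1 + 1/1*3/5, 0/1 + 1/1*4/5) = [3/5, 4/5)
  'c': [0/1 + 1/1*4/5, 0/1 + 1/1*1/1) = [4/5, 1/1)
  emit 'b', narrow to [0/1, 3/5)
Step 2: interval [0/1, 3/5), width = 3/5 - 0/1 = 3/5
  'b': [0/1 + 3/5*0/1, 0/1 + 3/5*3/5) = [0/1, 9/25) <- contains code 333/1250
  'f': [0/1 + 3/5*3/5, 0/1 + 3/5*4/5) = [9/25, 12/25)
  'c': [0/1 + 3/5*4/5, 0/1 + 3/5*1/1) = [12/25, 3/5)
  emit 'b', narrow to [0/1, 9/25)
Step 3: interval [0/1, 9/25), width = 9/25 - 0/1 = 9/25
  'b': [0/1 + 9/25*0/1, 0/1 + 9/25*3/5) = [0/1, 27/125)
  'f': [0/1 + 9/25*3/5, 0/1 + 9/25*4/5) = [27/125, 36/125) <- contains code 333/1250
  'c': [0/1 + 9/25*4/5, 0/1 + 9/25*1/1) = [36/125, 9/25)
  emit 'f', narrow to [27/125, 36/125)
Step 4: interval [27/125, 36/125), width = 36/125 - 27/125 = 9/125
  'b': [27/125 + 9/125*0/1, 27/125 + 9/125*3/5) = [27/125, 162/625)
  'f': [27/125 + 9/125*3/5, 27/125 + 9/125*4/5) = [162/625, 171/625) <- contains code 333/1250
  'c': [27/125 + 9/125*4/5, 27/125 + 9/125*1/1) = [171/625, 36/125)
  emit 'f', narrow to [162/625, 171/625)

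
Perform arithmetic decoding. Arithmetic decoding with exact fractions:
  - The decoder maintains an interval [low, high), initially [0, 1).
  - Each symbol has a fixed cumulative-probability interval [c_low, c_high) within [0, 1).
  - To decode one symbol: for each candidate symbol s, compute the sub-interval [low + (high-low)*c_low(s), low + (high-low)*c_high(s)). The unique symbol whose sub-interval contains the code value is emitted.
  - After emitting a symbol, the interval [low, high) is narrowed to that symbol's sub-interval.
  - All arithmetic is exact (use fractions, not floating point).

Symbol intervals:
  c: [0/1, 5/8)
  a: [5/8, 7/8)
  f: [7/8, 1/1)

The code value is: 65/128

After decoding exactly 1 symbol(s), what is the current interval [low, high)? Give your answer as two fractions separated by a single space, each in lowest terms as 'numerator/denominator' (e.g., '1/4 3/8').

Step 1: interval [0/1, 1/1), width = 1/1 - 0/1 = 1/1
  'c': [0/1 + 1/1*0/1, 0/1 + 1/1*5/8) = [0/1, 5/8) <- contains code 65/128
  'a': [0/1 + 1/1*5/8, 0/1 + 1/1*7/8) = [5/8, 7/8)
  'f': [0/1 + 1/1*7/8, 0/1 + 1/1*1/1) = [7/8, 1/1)
  emit 'c', narrow to [0/1, 5/8)

Answer: 0/1 5/8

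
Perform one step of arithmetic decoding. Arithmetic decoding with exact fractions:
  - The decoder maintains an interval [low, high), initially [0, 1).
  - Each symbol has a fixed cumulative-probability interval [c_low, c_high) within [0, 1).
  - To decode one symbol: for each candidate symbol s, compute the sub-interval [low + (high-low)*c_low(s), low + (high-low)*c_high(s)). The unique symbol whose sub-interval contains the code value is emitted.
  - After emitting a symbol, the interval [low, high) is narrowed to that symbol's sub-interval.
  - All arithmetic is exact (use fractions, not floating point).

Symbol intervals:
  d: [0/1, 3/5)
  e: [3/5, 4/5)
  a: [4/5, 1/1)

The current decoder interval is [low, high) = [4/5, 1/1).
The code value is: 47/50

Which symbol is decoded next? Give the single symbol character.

Answer: e

Derivation:
Interval width = high − low = 1/1 − 4/5 = 1/5
Scaled code = (code − low) / width = (47/50 − 4/5) / 1/5 = 7/10
  d: [0/1, 3/5) 
  e: [3/5, 4/5) ← scaled code falls here ✓
  a: [4/5, 1/1) 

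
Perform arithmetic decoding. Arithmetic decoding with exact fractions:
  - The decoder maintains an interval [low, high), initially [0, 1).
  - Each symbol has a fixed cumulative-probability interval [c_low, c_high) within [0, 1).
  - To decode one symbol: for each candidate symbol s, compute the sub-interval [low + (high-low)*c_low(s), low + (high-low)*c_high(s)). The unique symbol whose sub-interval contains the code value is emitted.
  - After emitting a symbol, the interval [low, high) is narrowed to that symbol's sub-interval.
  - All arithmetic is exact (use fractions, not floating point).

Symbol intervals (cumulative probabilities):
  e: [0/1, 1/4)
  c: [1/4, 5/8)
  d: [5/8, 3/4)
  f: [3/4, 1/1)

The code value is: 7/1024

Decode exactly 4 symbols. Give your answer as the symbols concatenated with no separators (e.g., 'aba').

Step 1: interval [0/1, 1/1), width = 1/1 - 0/1 = 1/1
  'e': [0/1 + 1/1*0/1, 0/1 + 1/1*1/4) = [0/1, 1/4) <- contains code 7/1024
  'c': [0/1 + 1/1*1/4, 0/1 + 1/1*5/8) = [1/4, 5/8)
  'd': [0/1 + 1/1*5/8, 0/1 + 1/1*3/4) = [5/8, 3/4)
  'f': [0/1 + 1/1*3/4, 0/1 + 1/1*1/1) = [3/4, 1/1)
  emit 'e', narrow to [0/1, 1/4)
Step 2: interval [0/1, 1/4), width = 1/4 - 0/1 = 1/4
  'e': [0/1 + 1/4*0/1, 0/1 + 1/4*1/4) = [0/1, 1/16) <- contains code 7/1024
  'c': [0/1 + 1/4*1/4, 0/1 + 1/4*5/8) = [1/16, 5/32)
  'd': [0/1 + 1/4*5/8, 0/1 + 1/4*3/4) = [5/32, 3/16)
  'f': [0/1 + 1/4*3/4, 0/1 + 1/4*1/1) = [3/16, 1/4)
  emit 'e', narrow to [0/1, 1/16)
Step 3: interval [0/1, 1/16), width = 1/16 - 0/1 = 1/16
  'e': [0/1 + 1/16*0/1, 0/1 + 1/16*1/4) = [0/1, 1/64) <- contains code 7/1024
  'c': [0/1 + 1/16*1/4, 0/1 + 1/16*5/8) = [1/64, 5/128)
  'd': [0/1 + 1/16*5/8, 0/1 + 1/16*3/4) = [5/128, 3/64)
  'f': [0/1 + 1/16*3/4, 0/1 + 1/16*1/1) = [3/64, 1/16)
  emit 'e', narrow to [0/1, 1/64)
Step 4: interval [0/1, 1/64), width = 1/64 - 0/1 = 1/64
  'e': [0/1 + 1/64*0/1, 0/1 + 1/64*1/4) = [0/1, 1/256)
  'c': [0/1 + 1/64*1/4, 0/1 + 1/64*5/8) = [1/256, 5/512) <- contains code 7/1024
  'd': [0/1 + 1/64*5/8, 0/1 + 1/64*3/4) = [5/512, 3/256)
  'f': [0/1 + 1/64*3/4, 0/1 + 1/64*1/1) = [3/256, 1/64)
  emit 'c', narrow to [1/256, 5/512)

Answer: eeec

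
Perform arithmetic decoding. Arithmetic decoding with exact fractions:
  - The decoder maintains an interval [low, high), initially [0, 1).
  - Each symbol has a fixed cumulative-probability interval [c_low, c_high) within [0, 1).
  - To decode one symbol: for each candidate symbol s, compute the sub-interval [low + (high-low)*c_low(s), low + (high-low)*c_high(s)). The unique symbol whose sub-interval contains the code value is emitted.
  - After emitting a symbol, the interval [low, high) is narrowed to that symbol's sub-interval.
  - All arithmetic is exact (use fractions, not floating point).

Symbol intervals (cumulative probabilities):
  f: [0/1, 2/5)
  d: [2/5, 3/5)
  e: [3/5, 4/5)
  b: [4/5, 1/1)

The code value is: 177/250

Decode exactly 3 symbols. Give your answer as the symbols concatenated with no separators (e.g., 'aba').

Answer: ede

Derivation:
Step 1: interval [0/1, 1/1), width = 1/1 - 0/1 = 1/1
  'f': [0/1 + 1/1*0/1, 0/1 + 1/1*2/5) = [0/1, 2/5)
  'd': [0/1 + 1/1*2/5, 0/1 + 1/1*3/5) = [2/5, 3/5)
  'e': [0/1 + 1/1*3/5, 0/1 + 1/1*4/5) = [3/5, 4/5) <- contains code 177/250
  'b': [0/1 + 1/1*4/5, 0/1 + 1/1*1/1) = [4/5, 1/1)
  emit 'e', narrow to [3/5, 4/5)
Step 2: interval [3/5, 4/5), width = 4/5 - 3/5 = 1/5
  'f': [3/5 + 1/5*0/1, 3/5 + 1/5*2/5) = [3/5, 17/25)
  'd': [3/5 + 1/5*2/5, 3/5 + 1/5*3/5) = [17/25, 18/25) <- contains code 177/250
  'e': [3/5 + 1/5*3/5, 3/5 + 1/5*4/5) = [18/25, 19/25)
  'b': [3/5 + 1/5*4/5, 3/5 + 1/5*1/1) = [19/25, 4/5)
  emit 'd', narrow to [17/25, 18/25)
Step 3: interval [17/25, 18/25), width = 18/25 - 17/25 = 1/25
  'f': [17/25 + 1/25*0/1, 17/25 + 1/25*2/5) = [17/25, 87/125)
  'd': [17/25 + 1/25*2/5, 17/25 + 1/25*3/5) = [87/125, 88/125)
  'e': [17/25 + 1/25*3/5, 17/25 + 1/25*4/5) = [88/125, 89/125) <- contains code 177/250
  'b': [17/25 + 1/25*4/5, 17/25 + 1/25*1/1) = [89/125, 18/25)
  emit 'e', narrow to [88/125, 89/125)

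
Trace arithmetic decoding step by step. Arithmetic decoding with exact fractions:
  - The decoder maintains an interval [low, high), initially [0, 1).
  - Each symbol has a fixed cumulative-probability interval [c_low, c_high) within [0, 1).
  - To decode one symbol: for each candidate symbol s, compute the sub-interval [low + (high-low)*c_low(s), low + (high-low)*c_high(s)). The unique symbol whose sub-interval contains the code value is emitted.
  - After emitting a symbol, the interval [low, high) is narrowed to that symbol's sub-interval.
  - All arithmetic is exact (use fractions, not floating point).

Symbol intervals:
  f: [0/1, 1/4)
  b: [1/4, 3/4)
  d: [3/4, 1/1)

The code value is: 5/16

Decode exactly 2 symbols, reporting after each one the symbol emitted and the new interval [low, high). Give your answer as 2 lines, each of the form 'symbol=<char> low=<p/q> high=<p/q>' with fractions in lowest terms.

Step 1: interval [0/1, 1/1), width = 1/1 - 0/1 = 1/1
  'f': [0/1 + 1/1*0/1, 0/1 + 1/1*1/4) = [0/1, 1/4)
  'b': [0/1 + 1/1*1/4, 0/1 + 1/1*3/4) = [1/4, 3/4) <- contains code 5/16
  'd': [0/1 + 1/1*3/4, 0/1 + 1/1*1/1) = [3/4, 1/1)
  emit 'b', narrow to [1/4, 3/4)
Step 2: interval [1/4, 3/4), width = 3/4 - 1/4 = 1/2
  'f': [1/4 + 1/2*0/1, 1/4 + 1/2*1/4) = [1/4, 3/8) <- contains code 5/16
  'b': [1/4 + 1/2*1/4, 1/4 + 1/2*3/4) = [3/8, 5/8)
  'd': [1/4 + 1/2*3/4, 1/4 + 1/2*1/1) = [5/8, 3/4)
  emit 'f', narrow to [1/4, 3/8)

Answer: symbol=b low=1/4 high=3/4
symbol=f low=1/4 high=3/8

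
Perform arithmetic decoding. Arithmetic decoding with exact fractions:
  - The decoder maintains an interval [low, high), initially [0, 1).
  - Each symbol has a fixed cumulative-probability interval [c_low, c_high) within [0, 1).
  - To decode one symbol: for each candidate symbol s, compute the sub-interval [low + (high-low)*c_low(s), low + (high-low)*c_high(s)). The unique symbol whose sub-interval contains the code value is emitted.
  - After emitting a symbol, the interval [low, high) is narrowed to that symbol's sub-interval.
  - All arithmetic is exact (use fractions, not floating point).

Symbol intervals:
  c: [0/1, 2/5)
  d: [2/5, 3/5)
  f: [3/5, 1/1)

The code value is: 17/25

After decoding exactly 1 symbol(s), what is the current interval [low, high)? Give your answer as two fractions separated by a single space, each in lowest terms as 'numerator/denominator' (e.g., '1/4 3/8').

Answer: 3/5 1/1

Derivation:
Step 1: interval [0/1, 1/1), width = 1/1 - 0/1 = 1/1
  'c': [0/1 + 1/1*0/1, 0/1 + 1/1*2/5) = [0/1, 2/5)
  'd': [0/1 + 1/1*2/5, 0/1 + 1/1*3/5) = [2/5, 3/5)
  'f': [0/1 + 1/1*3/5, 0/1 + 1/1*1/1) = [3/5, 1/1) <- contains code 17/25
  emit 'f', narrow to [3/5, 1/1)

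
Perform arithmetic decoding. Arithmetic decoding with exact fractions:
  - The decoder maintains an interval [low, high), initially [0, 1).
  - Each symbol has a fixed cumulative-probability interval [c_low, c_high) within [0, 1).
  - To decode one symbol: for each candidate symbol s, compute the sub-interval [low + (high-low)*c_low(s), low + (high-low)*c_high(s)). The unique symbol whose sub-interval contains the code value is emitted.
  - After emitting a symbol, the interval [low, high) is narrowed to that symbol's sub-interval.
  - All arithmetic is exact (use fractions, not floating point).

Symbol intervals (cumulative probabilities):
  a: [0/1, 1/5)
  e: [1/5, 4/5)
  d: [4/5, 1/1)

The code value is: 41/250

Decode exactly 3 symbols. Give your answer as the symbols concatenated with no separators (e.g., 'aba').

Answer: ada

Derivation:
Step 1: interval [0/1, 1/1), width = 1/1 - 0/1 = 1/1
  'a': [0/1 + 1/1*0/1, 0/1 + 1/1*1/5) = [0/1, 1/5) <- contains code 41/250
  'e': [0/1 + 1/1*1/5, 0/1 + 1/1*4/5) = [1/5, 4/5)
  'd': [0/1 + 1/1*4/5, 0/1 + 1/1*1/1) = [4/5, 1/1)
  emit 'a', narrow to [0/1, 1/5)
Step 2: interval [0/1, 1/5), width = 1/5 - 0/1 = 1/5
  'a': [0/1 + 1/5*0/1, 0/1 + 1/5*1/5) = [0/1, 1/25)
  'e': [0/1 + 1/5*1/5, 0/1 + 1/5*4/5) = [1/25, 4/25)
  'd': [0/1 + 1/5*4/5, 0/1 + 1/5*1/1) = [4/25, 1/5) <- contains code 41/250
  emit 'd', narrow to [4/25, 1/5)
Step 3: interval [4/25, 1/5), width = 1/5 - 4/25 = 1/25
  'a': [4/25 + 1/25*0/1, 4/25 + 1/25*1/5) = [4/25, 21/125) <- contains code 41/250
  'e': [4/25 + 1/25*1/5, 4/25 + 1/25*4/5) = [21/125, 24/125)
  'd': [4/25 + 1/25*4/5, 4/25 + 1/25*1/1) = [24/125, 1/5)
  emit 'a', narrow to [4/25, 21/125)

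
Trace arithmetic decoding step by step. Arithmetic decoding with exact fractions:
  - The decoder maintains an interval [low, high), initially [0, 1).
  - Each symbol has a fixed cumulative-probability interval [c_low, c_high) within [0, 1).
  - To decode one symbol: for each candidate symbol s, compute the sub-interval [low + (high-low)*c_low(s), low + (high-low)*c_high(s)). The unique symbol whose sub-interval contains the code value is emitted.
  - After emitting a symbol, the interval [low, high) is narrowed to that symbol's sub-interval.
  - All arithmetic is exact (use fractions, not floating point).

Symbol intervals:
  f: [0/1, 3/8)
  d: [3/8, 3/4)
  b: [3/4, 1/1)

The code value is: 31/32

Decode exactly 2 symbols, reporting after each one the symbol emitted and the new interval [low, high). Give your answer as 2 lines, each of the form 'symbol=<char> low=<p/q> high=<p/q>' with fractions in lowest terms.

Step 1: interval [0/1, 1/1), width = 1/1 - 0/1 = 1/1
  'f': [0/1 + 1/1*0/1, 0/1 + 1/1*3/8) = [0/1, 3/8)
  'd': [0/1 + 1/1*3/8, 0/1 + 1/1*3/4) = [3/8, 3/4)
  'b': [0/1 + 1/1*3/4, 0/1 + 1/1*1/1) = [3/4, 1/1) <- contains code 31/32
  emit 'b', narrow to [3/4, 1/1)
Step 2: interval [3/4, 1/1), width = 1/1 - 3/4 = 1/4
  'f': [3/4 + 1/4*0/1, 3/4 + 1/4*3/8) = [3/4, 27/32)
  'd': [3/4 + 1/4*3/8, 3/4 + 1/4*3/4) = [27/32, 15/16)
  'b': [3/4 + 1/4*3/4, 3/4 + 1/4*1/1) = [15/16, 1/1) <- contains code 31/32
  emit 'b', narrow to [15/16, 1/1)

Answer: symbol=b low=3/4 high=1/1
symbol=b low=15/16 high=1/1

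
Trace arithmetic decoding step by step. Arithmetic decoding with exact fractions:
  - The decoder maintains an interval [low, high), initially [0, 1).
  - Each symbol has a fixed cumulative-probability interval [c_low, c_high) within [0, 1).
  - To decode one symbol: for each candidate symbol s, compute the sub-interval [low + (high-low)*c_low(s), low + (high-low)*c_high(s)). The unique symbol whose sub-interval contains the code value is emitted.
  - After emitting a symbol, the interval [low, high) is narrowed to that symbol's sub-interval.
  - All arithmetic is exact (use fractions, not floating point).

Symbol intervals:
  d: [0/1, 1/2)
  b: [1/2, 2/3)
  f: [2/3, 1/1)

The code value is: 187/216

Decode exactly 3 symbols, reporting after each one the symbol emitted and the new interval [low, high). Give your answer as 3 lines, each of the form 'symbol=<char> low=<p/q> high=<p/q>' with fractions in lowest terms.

Step 1: interval [0/1, 1/1), width = 1/1 - 0/1 = 1/1
  'd': [0/1 + 1/1*0/1, 0/1 + 1/1*1/2) = [0/1, 1/2)
  'b': [0/1 + 1/1*1/2, 0/1 + 1/1*2/3) = [1/2, 2/3)
  'f': [0/1 + 1/1*2/3, 0/1 + 1/1*1/1) = [2/3, 1/1) <- contains code 187/216
  emit 'f', narrow to [2/3, 1/1)
Step 2: interval [2/3, 1/1), width = 1/1 - 2/3 = 1/3
  'd': [2/3 + 1/3*0/1, 2/3 + 1/3*1/2) = [2/3, 5/6)
  'b': [2/3 + 1/3*1/2, 2/3 + 1/3*2/3) = [5/6, 8/9) <- contains code 187/216
  'f': [2/3 + 1/3*2/3, 2/3 + 1/3*1/1) = [8/9, 1/1)
  emit 'b', narrow to [5/6, 8/9)
Step 3: interval [5/6, 8/9), width = 8/9 - 5/6 = 1/18
  'd': [5/6 + 1/18*0/1, 5/6 + 1/18*1/2) = [5/6, 31/36)
  'b': [5/6 + 1/18*1/2, 5/6 + 1/18*2/3) = [31/36, 47/54) <- contains code 187/216
  'f': [5/6 + 1/18*2/3, 5/6 + 1/18*1/1) = [47/54, 8/9)
  emit 'b', narrow to [31/36, 47/54)

Answer: symbol=f low=2/3 high=1/1
symbol=b low=5/6 high=8/9
symbol=b low=31/36 high=47/54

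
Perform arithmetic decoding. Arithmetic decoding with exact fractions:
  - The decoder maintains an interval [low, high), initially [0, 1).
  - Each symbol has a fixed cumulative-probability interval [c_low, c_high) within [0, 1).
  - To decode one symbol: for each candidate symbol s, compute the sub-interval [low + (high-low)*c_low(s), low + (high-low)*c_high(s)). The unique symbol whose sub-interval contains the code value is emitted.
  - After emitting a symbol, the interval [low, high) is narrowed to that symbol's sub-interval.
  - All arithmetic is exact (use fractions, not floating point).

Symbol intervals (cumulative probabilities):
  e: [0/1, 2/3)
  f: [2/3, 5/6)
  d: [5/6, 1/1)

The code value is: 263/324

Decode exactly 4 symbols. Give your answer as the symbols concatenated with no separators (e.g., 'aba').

Answer: fdee

Derivation:
Step 1: interval [0/1, 1/1), width = 1/1 - 0/1 = 1/1
  'e': [0/1 + 1/1*0/1, 0/1 + 1/1*2/3) = [0/1, 2/3)
  'f': [0/1 + 1/1*2/3, 0/1 + 1/1*5/6) = [2/3, 5/6) <- contains code 263/324
  'd': [0/1 + 1/1*5/6, 0/1 + 1/1*1/1) = [5/6, 1/1)
  emit 'f', narrow to [2/3, 5/6)
Step 2: interval [2/3, 5/6), width = 5/6 - 2/3 = 1/6
  'e': [2/3 + 1/6*0/1, 2/3 + 1/6*2/3) = [2/3, 7/9)
  'f': [2/3 + 1/6*2/3, 2/3 + 1/6*5/6) = [7/9, 29/36)
  'd': [2/3 + 1/6*5/6, 2/3 + 1/6*1/1) = [29/36, 5/6) <- contains code 263/324
  emit 'd', narrow to [29/36, 5/6)
Step 3: interval [29/36, 5/6), width = 5/6 - 29/36 = 1/36
  'e': [29/36 + 1/36*0/1, 29/36 + 1/36*2/3) = [29/36, 89/108) <- contains code 263/324
  'f': [29/36 + 1/36*2/3, 29/36 + 1/36*5/6) = [89/108, 179/216)
  'd': [29/36 + 1/36*5/6, 29/36 + 1/36*1/1) = [179/216, 5/6)
  emit 'e', narrow to [29/36, 89/108)
Step 4: interval [29/36, 89/108), width = 89/108 - 29/36 = 1/54
  'e': [29/36 + 1/54*0/1, 29/36 + 1/54*2/3) = [29/36, 265/324) <- contains code 263/324
  'f': [29/36 + 1/54*2/3, 29/36 + 1/54*5/6) = [265/324, 133/162)
  'd': [29/36 + 1/54*5/6, 29/36 + 1/54*1/1) = [133/162, 89/108)
  emit 'e', narrow to [29/36, 265/324)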